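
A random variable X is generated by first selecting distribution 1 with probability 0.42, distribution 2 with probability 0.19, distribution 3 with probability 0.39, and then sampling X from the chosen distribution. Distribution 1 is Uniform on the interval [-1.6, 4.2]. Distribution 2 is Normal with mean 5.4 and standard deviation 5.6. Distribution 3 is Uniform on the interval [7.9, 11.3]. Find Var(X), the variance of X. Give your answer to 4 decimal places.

21.4442

Per component, 1: μ=1.3, E[X²]=4.49333; 2: μ=5.4, E[X²]=60.52; 3: μ=9.6, E[X²]=93.1233.
E[X] = 0.42·1.3 + 0.19·5.4 + 0.39·9.6 = 5.316.
E[X²] = 0.42·4.49333 + 0.19·60.52 + 0.39·93.1233 = 49.7041.
Var(X) = E[X²] − (E[X])² = 49.7041 − 28.2599 = 21.4442.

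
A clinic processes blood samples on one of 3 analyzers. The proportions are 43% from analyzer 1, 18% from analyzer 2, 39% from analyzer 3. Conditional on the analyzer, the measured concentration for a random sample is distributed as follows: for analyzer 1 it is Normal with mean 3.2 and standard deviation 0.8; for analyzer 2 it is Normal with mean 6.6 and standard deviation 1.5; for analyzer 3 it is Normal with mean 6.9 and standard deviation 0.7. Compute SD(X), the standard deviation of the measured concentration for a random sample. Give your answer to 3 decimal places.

2.017

Per component, 1: μ=3.2, E[X²]=10.88; 2: μ=6.6, E[X²]=45.81; 3: μ=6.9, E[X²]=48.1.
E[X] = 0.43·3.2 + 0.18·6.6 + 0.39·6.9 = 5.255.
E[X²] = 0.43·10.88 + 0.18·45.81 + 0.39·48.1 = 31.6832.
Var(X) = E[X²] − (E[X])² = 31.6832 − 27.615 = 4.06817.
SD(X) = √4.06817 = 2.01697.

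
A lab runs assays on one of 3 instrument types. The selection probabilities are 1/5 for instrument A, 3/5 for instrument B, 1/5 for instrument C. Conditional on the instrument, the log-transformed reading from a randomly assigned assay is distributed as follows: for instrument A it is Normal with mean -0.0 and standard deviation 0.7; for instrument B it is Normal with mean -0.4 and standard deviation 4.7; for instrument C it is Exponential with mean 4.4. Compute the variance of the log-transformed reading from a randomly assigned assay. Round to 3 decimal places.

20.782

Per component, A: μ=-0, E[X²]=0.49; B: μ=-0.4, E[X²]=22.25; C: μ=4.4, E[X²]=38.72.
E[X] = 0.2·-0 + 0.6·-0.4 + 0.2·4.4 = 0.64.
E[X²] = 0.2·0.49 + 0.6·22.25 + 0.2·38.72 = 21.192.
Var(X) = E[X²] − (E[X])² = 21.192 − 0.4096 = 20.7824.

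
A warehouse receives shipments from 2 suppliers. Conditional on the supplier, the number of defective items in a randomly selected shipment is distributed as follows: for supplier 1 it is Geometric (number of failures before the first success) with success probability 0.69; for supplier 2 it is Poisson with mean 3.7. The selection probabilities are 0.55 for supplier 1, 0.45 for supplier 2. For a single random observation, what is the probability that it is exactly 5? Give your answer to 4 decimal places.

Conditional on each supplier, P(X = 5): 1: 0.00197541; 2: 0.142869.
By total probability, P(X = 5) = 0.55·0.00197541 + 0.45·0.142869 = 0.0653775.

0.0654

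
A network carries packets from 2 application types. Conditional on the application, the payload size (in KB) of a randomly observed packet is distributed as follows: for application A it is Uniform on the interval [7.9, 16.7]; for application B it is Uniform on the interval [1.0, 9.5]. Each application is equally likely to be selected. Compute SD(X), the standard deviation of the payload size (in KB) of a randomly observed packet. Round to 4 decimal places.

4.3200

Per component, A: μ=12.3, E[X²]=157.743; B: μ=5.25, E[X²]=33.5833.
E[X] = 0.5·12.3 + 0.5·5.25 = 8.775.
E[X²] = 0.5·157.743 + 0.5·33.5833 = 95.6633.
Var(X) = E[X²] − (E[X])² = 95.6633 − 77.0006 = 18.6627.
SD(X) = √18.6627 = 4.32004.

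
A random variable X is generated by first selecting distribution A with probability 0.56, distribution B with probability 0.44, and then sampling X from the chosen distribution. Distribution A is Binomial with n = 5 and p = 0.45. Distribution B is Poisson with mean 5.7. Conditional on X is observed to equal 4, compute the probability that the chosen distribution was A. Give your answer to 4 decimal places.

Likelihoods P(X=4 | ·): A: 0.112767; B: 0.147167.
Posterior ∝ prior × likelihood. Numerator for A: 0.56·0.112767 = 0.0631496.
Normalizing constant: 0.56·0.112767 + 0.44·0.147167 = 0.127903.
P(A | observation) = 0.0631496 / 0.127903 = 0.493731.

0.4937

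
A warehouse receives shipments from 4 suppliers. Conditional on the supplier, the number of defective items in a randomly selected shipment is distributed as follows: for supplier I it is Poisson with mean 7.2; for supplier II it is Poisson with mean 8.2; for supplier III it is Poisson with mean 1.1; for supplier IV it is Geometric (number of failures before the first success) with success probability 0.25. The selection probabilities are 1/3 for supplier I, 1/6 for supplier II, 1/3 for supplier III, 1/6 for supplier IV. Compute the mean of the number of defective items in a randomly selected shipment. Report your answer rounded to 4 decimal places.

Component means — I: 7.2; II: 8.2; III: 1.1; IV: 3.
E[X] = 0.333333·7.2 + 0.166667·8.2 + 0.333333·1.1 + 0.166667·3 = 4.63333.

4.6333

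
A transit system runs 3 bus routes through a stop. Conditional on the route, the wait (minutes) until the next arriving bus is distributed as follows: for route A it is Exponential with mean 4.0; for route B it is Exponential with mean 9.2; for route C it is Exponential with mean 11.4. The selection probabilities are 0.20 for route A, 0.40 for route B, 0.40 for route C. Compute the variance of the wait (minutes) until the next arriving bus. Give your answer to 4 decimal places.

96.3584

Per component, A: μ=4, E[X²]=32; B: μ=9.2, E[X²]=169.28; C: μ=11.4, E[X²]=259.92.
E[X] = 0.2·4 + 0.4·9.2 + 0.4·11.4 = 9.04.
E[X²] = 0.2·32 + 0.4·169.28 + 0.4·259.92 = 178.08.
Var(X) = E[X²] − (E[X])² = 178.08 − 81.7216 = 96.3584.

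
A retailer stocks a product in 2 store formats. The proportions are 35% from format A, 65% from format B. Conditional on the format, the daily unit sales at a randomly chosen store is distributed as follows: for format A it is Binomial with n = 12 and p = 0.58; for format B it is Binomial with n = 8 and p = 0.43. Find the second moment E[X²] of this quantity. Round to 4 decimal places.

26.9440

For each component E[X²] = Var + (mean)², giving A: 51.3648; B: 13.7944.
Overall E[X²] = 0.35·51.3648 + 0.65·13.7944 = 26.944.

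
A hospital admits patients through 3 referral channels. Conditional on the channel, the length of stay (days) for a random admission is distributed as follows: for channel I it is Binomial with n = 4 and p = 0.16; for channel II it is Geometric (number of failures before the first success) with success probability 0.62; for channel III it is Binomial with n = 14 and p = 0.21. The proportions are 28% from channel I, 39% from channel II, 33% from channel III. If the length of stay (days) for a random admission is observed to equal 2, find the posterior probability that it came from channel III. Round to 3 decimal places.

0.545

Likelihoods P(X=2 | ·): I: 0.10838; II: 0.089528; III: 0.23714.
Posterior ∝ prior × likelihood. Numerator for III: 0.33·0.23714 = 0.0782562.
Normalizing constant: 0.28·0.10838 + 0.39·0.089528 + 0.33·0.23714 = 0.143519.
P(III | observation) = 0.0782562 / 0.143519 = 0.545269.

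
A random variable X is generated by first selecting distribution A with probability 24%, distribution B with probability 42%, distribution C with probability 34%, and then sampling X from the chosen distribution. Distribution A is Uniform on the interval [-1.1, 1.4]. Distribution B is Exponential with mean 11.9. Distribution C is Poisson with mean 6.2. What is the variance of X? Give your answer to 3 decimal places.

83.252

Per component, A: μ=0.15, E[X²]=0.543333; B: μ=11.9, E[X²]=283.22; C: μ=6.2, E[X²]=44.64.
E[X] = 0.24·0.15 + 0.42·11.9 + 0.34·6.2 = 7.142.
E[X²] = 0.24·0.543333 + 0.42·283.22 + 0.34·44.64 = 134.26.
Var(X) = E[X²] − (E[X])² = 134.26 − 51.0082 = 83.2522.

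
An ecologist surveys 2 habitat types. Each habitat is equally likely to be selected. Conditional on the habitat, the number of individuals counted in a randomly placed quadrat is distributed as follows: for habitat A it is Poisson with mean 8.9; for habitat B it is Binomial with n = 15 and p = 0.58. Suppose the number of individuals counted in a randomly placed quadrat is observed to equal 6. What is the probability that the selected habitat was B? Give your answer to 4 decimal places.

Likelihoods P(X=6 | ·): A: 0.0941427; B: 0.0774846.
Posterior ∝ prior × likelihood. Numerator for B: 0.5·0.0774846 = 0.0387423.
Normalizing constant: 0.5·0.0941427 + 0.5·0.0774846 = 0.0858137.
P(B | observation) = 0.0387423 / 0.0858137 = 0.45147.

0.4515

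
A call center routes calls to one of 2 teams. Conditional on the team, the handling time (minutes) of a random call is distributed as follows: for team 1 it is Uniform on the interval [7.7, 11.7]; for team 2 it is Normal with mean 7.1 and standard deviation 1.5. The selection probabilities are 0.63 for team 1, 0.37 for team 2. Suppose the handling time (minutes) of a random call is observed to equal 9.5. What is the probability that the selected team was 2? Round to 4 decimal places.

Likelihoods f(9.5 | ·): 1: 0.25; 2: 0.0739472.
Posterior ∝ prior × likelihood. Numerator for 2: 0.37·0.0739472 = 0.0273605.
Normalizing constant: 0.63·0.25 + 0.37·0.0739472 = 0.18486.
P(2 | observation) = 0.0273605 / 0.18486 = 0.148006.

0.1480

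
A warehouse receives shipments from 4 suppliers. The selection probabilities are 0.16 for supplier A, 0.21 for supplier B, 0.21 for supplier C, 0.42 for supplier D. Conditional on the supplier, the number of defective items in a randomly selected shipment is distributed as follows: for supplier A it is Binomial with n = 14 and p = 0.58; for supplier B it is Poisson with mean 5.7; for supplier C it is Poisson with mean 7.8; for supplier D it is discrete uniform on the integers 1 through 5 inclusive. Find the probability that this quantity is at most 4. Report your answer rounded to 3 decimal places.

0.432

Conditional on each supplier, P(X ≤ 4): A: 0.0254733; B: 0.327215; C: 0.11167; D: 0.8.
By total probability, P(X ≤ 4) = 0.16·0.0254733 + 0.21·0.327215 + 0.21·0.11167 + 0.42·0.8 = 0.432241.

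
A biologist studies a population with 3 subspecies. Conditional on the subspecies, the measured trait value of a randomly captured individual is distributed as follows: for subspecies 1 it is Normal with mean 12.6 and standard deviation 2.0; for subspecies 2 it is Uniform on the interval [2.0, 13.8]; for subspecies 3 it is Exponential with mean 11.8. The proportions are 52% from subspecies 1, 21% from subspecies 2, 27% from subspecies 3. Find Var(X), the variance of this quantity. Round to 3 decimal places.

45.476

Per component, 1: μ=12.6, E[X²]=162.76; 2: μ=7.9, E[X²]=74.0133; 3: μ=11.8, E[X²]=278.48.
E[X] = 0.52·12.6 + 0.21·7.9 + 0.27·11.8 = 11.397.
E[X²] = 0.52·162.76 + 0.21·74.0133 + 0.27·278.48 = 175.368.
Var(X) = E[X²] − (E[X])² = 175.368 − 129.892 = 45.476.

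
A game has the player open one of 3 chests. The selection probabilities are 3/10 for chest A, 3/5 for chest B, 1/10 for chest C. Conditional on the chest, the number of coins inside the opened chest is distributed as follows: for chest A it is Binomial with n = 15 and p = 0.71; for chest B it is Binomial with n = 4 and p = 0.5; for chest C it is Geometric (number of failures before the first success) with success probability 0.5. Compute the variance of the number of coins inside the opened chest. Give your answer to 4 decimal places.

18.0483

Per component, A: μ=10.65, E[X²]=116.511; B: μ=2, E[X²]=5; C: μ=1, E[X²]=3.
E[X] = 0.3·10.65 + 0.6·2 + 0.1·1 = 4.495.
E[X²] = 0.3·116.511 + 0.6·5 + 0.1·3 = 38.2533.
Var(X) = E[X²] − (E[X])² = 38.2533 − 20.205 = 18.0483.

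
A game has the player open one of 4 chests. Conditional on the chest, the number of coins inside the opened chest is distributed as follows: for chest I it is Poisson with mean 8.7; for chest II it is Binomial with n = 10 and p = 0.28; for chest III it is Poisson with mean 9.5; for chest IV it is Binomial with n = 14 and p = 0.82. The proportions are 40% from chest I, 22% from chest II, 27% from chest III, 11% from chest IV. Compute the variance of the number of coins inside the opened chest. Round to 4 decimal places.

14.7945

Per component, I: μ=8.7, E[X²]=84.39; II: μ=2.8, E[X²]=9.856; III: μ=9.5, E[X²]=99.75; IV: μ=11.48, E[X²]=133.857.
E[X] = 0.4·8.7 + 0.22·2.8 + 0.27·9.5 + 0.11·11.48 = 7.9238.
E[X²] = 0.4·84.39 + 0.22·9.856 + 0.27·99.75 + 0.11·133.857 = 77.5811.
Var(X) = E[X²] − (E[X])² = 77.5811 − 62.7866 = 14.7945.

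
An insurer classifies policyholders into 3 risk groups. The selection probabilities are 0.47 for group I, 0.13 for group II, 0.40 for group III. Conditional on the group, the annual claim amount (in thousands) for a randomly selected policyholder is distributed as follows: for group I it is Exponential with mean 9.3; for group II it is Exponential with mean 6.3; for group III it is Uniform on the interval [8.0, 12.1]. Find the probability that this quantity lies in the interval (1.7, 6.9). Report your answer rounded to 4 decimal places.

Conditional on each group, P(1.7 < X < 6.9): I: 0.356747; II: 0.429041; III: 0.
By total probability, P(1.7 < X < 6.9) = 0.47·0.356747 + 0.13·0.429041 + 0.4·0 = 0.223446.

0.2234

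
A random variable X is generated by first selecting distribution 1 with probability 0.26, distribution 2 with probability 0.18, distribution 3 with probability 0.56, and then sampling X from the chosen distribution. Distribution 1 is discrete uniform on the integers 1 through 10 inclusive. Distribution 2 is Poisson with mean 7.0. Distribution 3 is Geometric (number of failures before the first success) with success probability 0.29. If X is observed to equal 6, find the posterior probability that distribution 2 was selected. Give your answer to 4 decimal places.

Likelihoods P(X=6 | ·): 1: 0.1; 2: 0.149003; 3: 0.0371491.
Posterior ∝ prior × likelihood. Numerator for 2: 0.18·0.149003 = 0.0268205.
Normalizing constant: 0.26·0.1 + 0.18·0.149003 + 0.56·0.0371491 = 0.073624.
P(2 | observation) = 0.0268205 / 0.073624 = 0.36429.

0.3643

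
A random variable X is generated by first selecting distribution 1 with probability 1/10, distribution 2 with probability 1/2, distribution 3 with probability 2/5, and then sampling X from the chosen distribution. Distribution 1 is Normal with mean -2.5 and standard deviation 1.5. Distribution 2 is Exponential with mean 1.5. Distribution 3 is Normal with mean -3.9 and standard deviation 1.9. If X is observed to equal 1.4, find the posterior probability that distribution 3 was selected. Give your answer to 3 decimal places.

0.013

Likelihoods f(1.4 | ·): 1: 0.00905531; 2: 0.26216; 3: 0.00429041.
Posterior ∝ prior × likelihood. Numerator for 3: 0.4·0.00429041 = 0.00171616.
Normalizing constant: 0.1·0.00905531 + 0.5·0.26216 + 0.4·0.00429041 = 0.133702.
P(3 | observation) = 0.00171616 / 0.133702 = 0.0128357.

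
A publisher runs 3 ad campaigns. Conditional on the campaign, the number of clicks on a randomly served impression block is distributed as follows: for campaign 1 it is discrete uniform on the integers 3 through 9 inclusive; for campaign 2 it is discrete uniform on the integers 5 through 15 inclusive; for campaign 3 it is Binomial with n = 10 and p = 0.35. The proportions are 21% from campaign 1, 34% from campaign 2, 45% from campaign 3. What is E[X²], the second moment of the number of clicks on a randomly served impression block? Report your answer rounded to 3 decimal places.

52.336

For each component E[X²] = Var + (mean)², giving 1: 40; 2: 110; 3: 14.525.
Overall E[X²] = 0.21·40 + 0.34·110 + 0.45·14.525 = 52.3363.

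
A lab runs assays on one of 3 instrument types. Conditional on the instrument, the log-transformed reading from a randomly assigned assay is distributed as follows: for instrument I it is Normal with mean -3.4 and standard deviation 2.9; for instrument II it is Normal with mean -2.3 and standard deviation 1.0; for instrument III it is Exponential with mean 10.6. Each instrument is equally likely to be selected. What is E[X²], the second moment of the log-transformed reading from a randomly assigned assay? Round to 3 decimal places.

For each component E[X²] = Var + (mean)², giving I: 19.97; II: 6.29; III: 224.72.
Overall E[X²] = 0.333333·19.97 + 0.333333·6.29 + 0.333333·224.72 = 83.66.

83.660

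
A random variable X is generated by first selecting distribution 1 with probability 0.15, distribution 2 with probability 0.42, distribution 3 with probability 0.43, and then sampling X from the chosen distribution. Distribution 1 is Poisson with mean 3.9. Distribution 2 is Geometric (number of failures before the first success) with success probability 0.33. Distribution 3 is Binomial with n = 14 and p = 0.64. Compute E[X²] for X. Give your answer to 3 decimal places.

For each component E[X²] = Var + (mean)², giving 1: 19.11; 2: 10.2746; 3: 83.5072.
Overall E[X²] = 0.15·19.11 + 0.42·10.2746 + 0.43·83.5072 = 43.0899.

43.090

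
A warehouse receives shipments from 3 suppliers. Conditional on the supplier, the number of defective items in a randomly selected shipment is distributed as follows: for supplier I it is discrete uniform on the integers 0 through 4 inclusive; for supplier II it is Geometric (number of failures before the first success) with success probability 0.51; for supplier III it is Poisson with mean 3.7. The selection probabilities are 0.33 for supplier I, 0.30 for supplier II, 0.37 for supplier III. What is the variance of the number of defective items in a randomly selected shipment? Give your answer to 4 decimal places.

3.8868

Per component, I: μ=2, E[X²]=6; II: μ=0.960784, E[X²]=2.807; III: μ=3.7, E[X²]=17.39.
E[X] = 0.33·2 + 0.3·0.960784 + 0.37·3.7 = 2.31724.
E[X²] = 0.33·6 + 0.3·2.807 + 0.37·17.39 = 9.2564.
Var(X) = E[X²] − (E[X])² = 9.2564 − 5.36958 = 3.88682.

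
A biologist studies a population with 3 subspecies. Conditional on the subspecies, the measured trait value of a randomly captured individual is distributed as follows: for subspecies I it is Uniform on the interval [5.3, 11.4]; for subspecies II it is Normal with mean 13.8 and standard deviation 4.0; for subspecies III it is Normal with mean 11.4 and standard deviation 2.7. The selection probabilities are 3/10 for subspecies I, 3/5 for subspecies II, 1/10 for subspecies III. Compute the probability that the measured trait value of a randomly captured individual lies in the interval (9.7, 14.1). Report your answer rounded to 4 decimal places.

Conditional on each subspecies, P(9.7 < X < 14.1): I: 0.278689; II: 0.377211; III: 0.576876.
By total probability, P(9.7 < X < 14.1) = 0.3·0.278689 + 0.6·0.377211 + 0.1·0.576876 = 0.367621.

0.3676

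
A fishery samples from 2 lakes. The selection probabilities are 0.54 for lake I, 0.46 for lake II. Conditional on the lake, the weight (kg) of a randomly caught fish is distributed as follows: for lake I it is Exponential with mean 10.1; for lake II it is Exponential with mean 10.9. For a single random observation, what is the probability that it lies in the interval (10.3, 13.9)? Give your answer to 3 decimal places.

0.109

Conditional on each lake, P(10.3 < X < 13.9): I: 0.108139; II: 0.109331.
By total probability, P(10.3 < X < 13.9) = 0.54·0.108139 + 0.46·0.109331 = 0.108687.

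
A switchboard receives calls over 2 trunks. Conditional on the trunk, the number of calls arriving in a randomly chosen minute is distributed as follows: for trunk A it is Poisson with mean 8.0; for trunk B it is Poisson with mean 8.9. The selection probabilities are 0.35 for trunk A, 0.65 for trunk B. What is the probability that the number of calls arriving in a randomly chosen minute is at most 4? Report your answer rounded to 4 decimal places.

0.0729

Conditional on each trunk, P(X ≤ 4): A: 0.0996324; B: 0.0584325.
By total probability, P(X ≤ 4) = 0.35·0.0996324 + 0.65·0.0584325 = 0.0728525.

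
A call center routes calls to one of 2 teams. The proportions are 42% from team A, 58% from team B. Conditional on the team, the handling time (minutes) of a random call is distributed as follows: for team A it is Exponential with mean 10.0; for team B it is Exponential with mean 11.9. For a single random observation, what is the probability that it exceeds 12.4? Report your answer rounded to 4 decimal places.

0.3261

Conditional on each team, P(X > 12.4): A: 0.289384; B: 0.352743.
By total probability, P(X > 12.4) = 0.42·0.289384 + 0.58·0.352743 = 0.326132.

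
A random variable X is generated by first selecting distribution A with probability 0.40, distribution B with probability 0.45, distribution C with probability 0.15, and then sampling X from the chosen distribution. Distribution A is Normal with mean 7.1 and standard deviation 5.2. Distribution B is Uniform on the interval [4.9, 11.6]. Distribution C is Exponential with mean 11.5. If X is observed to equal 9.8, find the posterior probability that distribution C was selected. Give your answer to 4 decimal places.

0.0559

Likelihoods f(9.8 | ·): A: 0.0670446; B: 0.149254; C: 0.0370858.
Posterior ∝ prior × likelihood. Numerator for C: 0.15·0.0370858 = 0.00556287.
Normalizing constant: 0.4·0.0670446 + 0.45·0.149254 + 0.15·0.0370858 = 0.0995449.
P(C | observation) = 0.00556287 / 0.0995449 = 0.055883.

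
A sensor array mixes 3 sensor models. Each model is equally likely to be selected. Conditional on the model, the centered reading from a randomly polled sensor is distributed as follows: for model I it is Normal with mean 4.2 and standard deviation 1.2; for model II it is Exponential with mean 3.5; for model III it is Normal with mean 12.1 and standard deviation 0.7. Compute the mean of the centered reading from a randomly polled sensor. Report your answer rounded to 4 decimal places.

6.6000

Component means — I: 4.2; II: 3.5; III: 12.1.
E[X] = 0.333333·4.2 + 0.333333·3.5 + 0.333333·12.1 = 6.6.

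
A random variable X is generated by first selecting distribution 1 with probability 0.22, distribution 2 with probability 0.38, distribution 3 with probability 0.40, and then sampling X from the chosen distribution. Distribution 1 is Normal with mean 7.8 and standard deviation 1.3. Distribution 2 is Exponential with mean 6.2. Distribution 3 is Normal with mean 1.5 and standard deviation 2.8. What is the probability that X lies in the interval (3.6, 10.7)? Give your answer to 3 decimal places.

Conditional on each component, P(3.6 < X < 10.7): 1: 0.986535; 2: 0.381508; 3: 0.226119.
By total probability, P(3.6 < X < 10.7) = 0.22·0.986535 + 0.38·0.381508 + 0.4·0.226119 = 0.452458.

0.452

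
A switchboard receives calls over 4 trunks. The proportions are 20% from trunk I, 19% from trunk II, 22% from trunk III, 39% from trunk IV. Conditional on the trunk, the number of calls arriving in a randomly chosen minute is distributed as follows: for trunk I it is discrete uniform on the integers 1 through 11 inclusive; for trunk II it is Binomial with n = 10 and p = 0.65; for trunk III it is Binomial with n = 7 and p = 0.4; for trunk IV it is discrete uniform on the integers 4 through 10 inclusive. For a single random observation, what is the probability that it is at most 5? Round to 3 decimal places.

Conditional on each trunk, P(X ≤ 5): I: 0.454545; II: 0.248504; III: 0.981158; IV: 0.285714.
By total probability, P(X ≤ 5) = 0.2·0.454545 + 0.19·0.248504 + 0.22·0.981158 + 0.39·0.285714 = 0.465408.

0.465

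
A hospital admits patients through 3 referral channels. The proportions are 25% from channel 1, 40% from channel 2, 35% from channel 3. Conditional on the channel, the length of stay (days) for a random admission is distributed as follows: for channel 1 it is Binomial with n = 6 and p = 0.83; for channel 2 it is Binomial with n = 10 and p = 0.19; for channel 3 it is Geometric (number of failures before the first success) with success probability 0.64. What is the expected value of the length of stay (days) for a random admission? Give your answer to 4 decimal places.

2.2019

Component means — 1: 4.98; 2: 1.9; 3: 0.5625.
E[X] = 0.25·4.98 + 0.4·1.9 + 0.35·0.5625 = 2.20187.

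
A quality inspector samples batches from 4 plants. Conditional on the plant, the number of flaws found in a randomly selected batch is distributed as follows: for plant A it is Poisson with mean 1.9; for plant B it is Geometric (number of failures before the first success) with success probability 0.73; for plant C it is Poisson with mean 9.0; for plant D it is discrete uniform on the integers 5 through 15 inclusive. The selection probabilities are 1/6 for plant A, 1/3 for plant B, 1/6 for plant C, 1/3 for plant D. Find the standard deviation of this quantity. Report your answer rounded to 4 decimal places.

4.9992

Per component, A: μ=1.9, E[X²]=5.51; B: μ=0.369863, E[X²]=0.64346; C: μ=9, E[X²]=90; D: μ=10, E[X²]=110.
E[X] = 0.166667·1.9 + 0.333333·0.369863 + 0.166667·9 + 0.333333·10 = 5.27329.
E[X²] = 0.166667·5.51 + 0.333333·0.64346 + 0.166667·90 + 0.333333·110 = 52.7995.
Var(X) = E[X²] − (E[X])² = 52.7995 − 27.8076 = 24.9919.
SD(X) = √24.9919 = 4.99919.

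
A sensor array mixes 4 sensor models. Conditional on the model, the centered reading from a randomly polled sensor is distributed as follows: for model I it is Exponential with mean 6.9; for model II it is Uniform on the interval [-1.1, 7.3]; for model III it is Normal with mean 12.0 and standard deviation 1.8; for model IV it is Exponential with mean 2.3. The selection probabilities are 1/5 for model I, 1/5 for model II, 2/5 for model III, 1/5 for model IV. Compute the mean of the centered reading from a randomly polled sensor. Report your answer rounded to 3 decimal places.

Component means — I: 6.9; II: 3.1; III: 12; IV: 2.3.
E[X] = 0.2·6.9 + 0.2·3.1 + 0.4·12 + 0.2·2.3 = 7.26.

7.260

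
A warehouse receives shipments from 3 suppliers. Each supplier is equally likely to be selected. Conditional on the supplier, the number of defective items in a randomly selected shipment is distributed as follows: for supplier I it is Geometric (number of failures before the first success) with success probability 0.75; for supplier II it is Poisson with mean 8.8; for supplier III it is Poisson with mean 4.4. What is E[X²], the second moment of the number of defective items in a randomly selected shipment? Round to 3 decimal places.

For each component E[X²] = Var + (mean)², giving I: 0.555556; II: 86.24; III: 23.76.
Overall E[X²] = 0.333333·0.555556 + 0.333333·86.24 + 0.333333·23.76 = 36.8519.

36.852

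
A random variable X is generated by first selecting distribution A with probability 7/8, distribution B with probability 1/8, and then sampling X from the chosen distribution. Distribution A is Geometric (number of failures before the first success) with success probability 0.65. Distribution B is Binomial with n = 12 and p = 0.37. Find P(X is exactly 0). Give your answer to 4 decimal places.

0.5692

Conditional on each component, P(X = 0): A: 0.65; B: 0.00390919.
By total probability, P(X = 0) = 0.875·0.65 + 0.125·0.00390919 = 0.569239.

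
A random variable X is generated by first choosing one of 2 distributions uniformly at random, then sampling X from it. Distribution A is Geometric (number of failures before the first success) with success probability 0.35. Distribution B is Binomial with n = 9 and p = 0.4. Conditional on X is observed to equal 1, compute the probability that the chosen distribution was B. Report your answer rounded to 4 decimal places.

0.2100

Likelihoods P(X=1 | ·): A: 0.2275; B: 0.0604662.
Posterior ∝ prior × likelihood. Numerator for B: 0.5·0.0604662 = 0.0302331.
Normalizing constant: 0.5·0.2275 + 0.5·0.0604662 = 0.143983.
P(B | observation) = 0.0302331 / 0.143983 = 0.209977.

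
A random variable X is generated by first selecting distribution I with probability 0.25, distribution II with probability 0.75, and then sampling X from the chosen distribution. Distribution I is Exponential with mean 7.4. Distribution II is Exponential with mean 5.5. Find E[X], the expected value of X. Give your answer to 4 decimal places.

Component means — I: 7.4; II: 5.5.
E[X] = 0.25·7.4 + 0.75·5.5 = 5.975.

5.9750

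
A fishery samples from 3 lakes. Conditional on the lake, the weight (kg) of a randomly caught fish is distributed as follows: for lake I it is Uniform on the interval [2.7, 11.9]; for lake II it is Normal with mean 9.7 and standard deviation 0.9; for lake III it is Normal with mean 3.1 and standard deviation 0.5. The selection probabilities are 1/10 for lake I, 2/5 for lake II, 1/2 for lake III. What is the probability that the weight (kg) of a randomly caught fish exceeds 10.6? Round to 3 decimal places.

0.078

Conditional on each lake, P(X > 10.6): I: 0.141304; II: 0.158655; III: 0.
By total probability, P(X > 10.6) = 0.1·0.141304 + 0.4·0.158655 + 0.5·0 = 0.0775925.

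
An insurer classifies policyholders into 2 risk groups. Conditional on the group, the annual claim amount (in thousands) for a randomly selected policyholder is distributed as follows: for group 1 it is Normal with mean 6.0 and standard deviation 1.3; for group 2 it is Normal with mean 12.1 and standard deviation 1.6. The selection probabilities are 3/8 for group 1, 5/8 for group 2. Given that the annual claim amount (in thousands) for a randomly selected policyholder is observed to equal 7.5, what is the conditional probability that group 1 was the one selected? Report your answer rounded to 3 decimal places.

0.959

Likelihoods f(7.5 | ·): 1: 0.157712; 2: 0.00399883.
Posterior ∝ prior × likelihood. Numerator for 1: 0.375·0.157712 = 0.0591421.
Normalizing constant: 0.375·0.157712 + 0.625·0.00399883 = 0.0616413.
P(1 | observation) = 0.0591421 / 0.0616413 = 0.959455.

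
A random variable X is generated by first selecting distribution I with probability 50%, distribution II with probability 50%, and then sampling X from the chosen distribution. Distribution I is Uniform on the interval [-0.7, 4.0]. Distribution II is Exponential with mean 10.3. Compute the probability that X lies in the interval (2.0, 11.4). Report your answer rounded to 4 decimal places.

0.4592

Conditional on each component, P(2.0 < X < 11.4): I: 0.425532; II: 0.492897.
By total probability, P(2.0 < X < 11.4) = 0.5·0.425532 + 0.5·0.492897 = 0.459215.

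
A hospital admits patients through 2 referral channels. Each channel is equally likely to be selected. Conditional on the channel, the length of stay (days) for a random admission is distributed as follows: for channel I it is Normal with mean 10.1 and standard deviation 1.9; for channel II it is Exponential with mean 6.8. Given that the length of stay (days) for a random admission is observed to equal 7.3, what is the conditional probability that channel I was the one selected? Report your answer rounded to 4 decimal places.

Likelihoods f(7.3 | ·): I: 0.0708872; II: 0.0502647.
Posterior ∝ prior × likelihood. Numerator for I: 0.5·0.0708872 = 0.0354436.
Normalizing constant: 0.5·0.0708872 + 0.5·0.0502647 = 0.060576.
P(I | observation) = 0.0354436 / 0.060576 = 0.58511.

0.5851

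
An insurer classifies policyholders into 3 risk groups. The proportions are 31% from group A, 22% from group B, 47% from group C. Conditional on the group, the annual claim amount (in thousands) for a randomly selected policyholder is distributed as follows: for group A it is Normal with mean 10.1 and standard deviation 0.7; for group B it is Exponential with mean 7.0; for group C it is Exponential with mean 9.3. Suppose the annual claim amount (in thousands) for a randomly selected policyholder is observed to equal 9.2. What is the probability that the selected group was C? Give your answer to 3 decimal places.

0.180

Likelihoods f(9.2 | ·): A: 0.249376; B: 0.0383809; C: 0.0399846.
Posterior ∝ prior × likelihood. Numerator for C: 0.47·0.0399846 = 0.0187927.
Normalizing constant: 0.31·0.249376 + 0.22·0.0383809 + 0.47·0.0399846 = 0.104543.
P(C | observation) = 0.0187927 / 0.104543 = 0.179761.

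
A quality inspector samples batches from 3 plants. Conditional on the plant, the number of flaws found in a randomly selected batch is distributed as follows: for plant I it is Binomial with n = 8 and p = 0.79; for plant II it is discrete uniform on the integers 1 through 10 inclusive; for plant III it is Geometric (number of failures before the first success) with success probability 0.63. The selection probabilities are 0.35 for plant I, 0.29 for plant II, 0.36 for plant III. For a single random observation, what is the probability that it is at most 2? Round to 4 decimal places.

Conditional on each plant, P(X ≤ 2): I: 0.00161636; II: 0.2; III: 0.949347.
By total probability, P(X ≤ 2) = 0.35·0.00161636 + 0.29·0.2 + 0.36·0.949347 = 0.400331.

0.4003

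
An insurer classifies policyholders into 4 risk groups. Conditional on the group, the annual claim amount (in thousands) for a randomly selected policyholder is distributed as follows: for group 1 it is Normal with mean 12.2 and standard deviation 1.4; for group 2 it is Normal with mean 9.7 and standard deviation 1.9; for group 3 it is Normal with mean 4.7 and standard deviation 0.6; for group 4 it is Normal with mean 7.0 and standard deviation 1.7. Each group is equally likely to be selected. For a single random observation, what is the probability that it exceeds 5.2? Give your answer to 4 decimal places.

Conditional on each group, P(X > 5.2): 1: 1; 2: 0.991068; 3: 0.202328; 4: 0.85516.
By total probability, P(X > 5.2) = 0.25·1 + 0.25·0.991068 + 0.25·0.202328 + 0.25·0.85516 = 0.762139.

0.7621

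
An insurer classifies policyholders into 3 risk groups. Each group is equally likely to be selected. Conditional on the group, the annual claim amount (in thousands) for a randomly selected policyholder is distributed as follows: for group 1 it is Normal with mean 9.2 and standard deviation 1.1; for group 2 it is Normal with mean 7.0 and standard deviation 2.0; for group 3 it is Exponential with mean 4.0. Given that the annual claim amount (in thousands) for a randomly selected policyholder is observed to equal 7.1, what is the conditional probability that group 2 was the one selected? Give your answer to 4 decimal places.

Likelihoods f(7.1 | ·): 1: 0.0586268; 2: 0.199222; 3: 0.0423709.
Posterior ∝ prior × likelihood. Numerator for 2: 0.333333·0.199222 = 0.0664073.
Normalizing constant: 0.333333·0.0586268 + 0.333333·0.199222 + 0.333333·0.0423709 = 0.100073.
P(2 | observation) = 0.0664073 / 0.100073 = 0.663587.

0.6636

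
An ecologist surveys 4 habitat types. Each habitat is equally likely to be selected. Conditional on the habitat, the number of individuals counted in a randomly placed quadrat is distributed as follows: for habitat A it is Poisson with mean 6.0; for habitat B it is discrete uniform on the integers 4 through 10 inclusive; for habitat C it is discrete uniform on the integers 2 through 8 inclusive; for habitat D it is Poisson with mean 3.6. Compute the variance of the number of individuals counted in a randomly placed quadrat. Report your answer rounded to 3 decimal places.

Per component, A: μ=6, E[X²]=42; B: μ=7, E[X²]=53; C: μ=5, E[X²]=29; D: μ=3.6, E[X²]=16.56.
E[X] = 0.25·6 + 0.25·7 + 0.25·5 + 0.25·3.6 = 5.4.
E[X²] = 0.25·42 + 0.25·53 + 0.25·29 + 0.25·16.56 = 35.14.
Var(X) = E[X²] − (E[X])² = 35.14 − 29.16 = 5.98.

5.980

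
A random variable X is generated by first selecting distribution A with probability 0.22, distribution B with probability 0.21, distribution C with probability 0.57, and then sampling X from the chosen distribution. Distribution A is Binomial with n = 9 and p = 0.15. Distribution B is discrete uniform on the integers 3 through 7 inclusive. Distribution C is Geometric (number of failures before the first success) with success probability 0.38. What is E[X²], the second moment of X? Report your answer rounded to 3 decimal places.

For each component E[X²] = Var + (mean)², giving A: 2.97; B: 27; C: 6.95568.
Overall E[X²] = 0.22·2.97 + 0.21·27 + 0.57·6.95568 = 10.2881.

10.288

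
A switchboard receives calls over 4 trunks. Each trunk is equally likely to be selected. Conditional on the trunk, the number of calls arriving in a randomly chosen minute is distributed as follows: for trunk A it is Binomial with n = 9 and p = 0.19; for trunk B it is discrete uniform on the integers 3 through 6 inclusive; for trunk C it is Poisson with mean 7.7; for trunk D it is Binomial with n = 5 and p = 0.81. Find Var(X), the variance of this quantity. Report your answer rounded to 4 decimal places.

Per component, A: μ=1.71, E[X²]=4.3092; B: μ=4.5, E[X²]=21.5; C: μ=7.7, E[X²]=66.99; D: μ=4.05, E[X²]=17.172.
E[X] = 0.25·1.71 + 0.25·4.5 + 0.25·7.7 + 0.25·4.05 = 4.49.
E[X²] = 0.25·4.3092 + 0.25·21.5 + 0.25·66.99 + 0.25·17.172 = 27.4928.
Var(X) = E[X²] − (E[X])² = 27.4928 − 20.1601 = 7.3327.

7.3327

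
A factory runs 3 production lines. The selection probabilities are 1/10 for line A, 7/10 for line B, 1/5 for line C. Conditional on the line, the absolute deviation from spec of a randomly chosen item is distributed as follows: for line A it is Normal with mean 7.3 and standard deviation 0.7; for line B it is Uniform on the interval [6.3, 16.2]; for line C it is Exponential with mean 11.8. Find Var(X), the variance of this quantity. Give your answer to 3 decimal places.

Per component, A: μ=7.3, E[X²]=53.78; B: μ=11.25, E[X²]=134.73; C: μ=11.8, E[X²]=278.48.
E[X] = 0.1·7.3 + 0.7·11.25 + 0.2·11.8 = 10.965.
E[X²] = 0.1·53.78 + 0.7·134.73 + 0.2·278.48 = 155.385.
Var(X) = E[X²] − (E[X])² = 155.385 − 120.231 = 35.1538.

35.154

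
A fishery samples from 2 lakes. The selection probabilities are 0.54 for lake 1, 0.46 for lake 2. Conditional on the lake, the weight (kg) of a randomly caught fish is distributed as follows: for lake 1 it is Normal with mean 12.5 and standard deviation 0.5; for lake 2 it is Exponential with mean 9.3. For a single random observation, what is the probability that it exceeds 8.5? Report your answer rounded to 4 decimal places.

0.7244

Conditional on each lake, P(X > 8.5): 1: 1; 2: 0.400926.
By total probability, P(X > 8.5) = 0.54·1 + 0.46·0.400926 = 0.724426.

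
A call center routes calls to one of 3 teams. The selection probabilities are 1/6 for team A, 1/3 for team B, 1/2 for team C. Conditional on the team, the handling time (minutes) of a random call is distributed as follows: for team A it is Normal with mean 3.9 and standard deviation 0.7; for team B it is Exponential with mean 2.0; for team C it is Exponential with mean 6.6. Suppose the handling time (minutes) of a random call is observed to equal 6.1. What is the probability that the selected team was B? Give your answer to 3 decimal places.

Likelihoods f(6.1 | ·): A: 0.00408253; B: 0.0236795; C: 0.0601261.
Posterior ∝ prior × likelihood. Numerator for B: 0.333333·0.0236795 = 0.00789315.
Normalizing constant: 0.166667·0.00408253 + 0.333333·0.0236795 + 0.5·0.0601261 = 0.0386366.
P(B | observation) = 0.00789315 / 0.0386366 = 0.204292.

0.204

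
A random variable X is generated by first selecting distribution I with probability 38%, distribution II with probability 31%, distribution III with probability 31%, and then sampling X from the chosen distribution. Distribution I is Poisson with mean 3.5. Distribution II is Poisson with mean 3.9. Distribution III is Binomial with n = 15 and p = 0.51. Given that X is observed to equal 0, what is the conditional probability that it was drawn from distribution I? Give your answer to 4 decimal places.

0.6462

Likelihoods P(X=0 | ·): I: 0.0301974; II: 0.0202419; III: 2.25393e-05.
Posterior ∝ prior × likelihood. Numerator for I: 0.38·0.0301974 = 0.011475.
Normalizing constant: 0.38·0.0301974 + 0.31·0.0202419 + 0.31·2.25393e-05 = 0.017757.
P(I | observation) = 0.011475 / 0.017757 = 0.646225.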